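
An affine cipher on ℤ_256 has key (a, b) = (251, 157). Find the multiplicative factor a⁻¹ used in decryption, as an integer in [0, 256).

51

Apply the Euclidean algorithm to 256 and 251:
256 = 1×251 + 5
251 = 50×5 + 1
5 = 5×1 + 0
Since gcd(251, 256) = 1, back-substitute to write 1 as a combination:
1 = 251 − 50·5
1 = −50·256 + 51·251
So 251·51 ≡ 1 (mod 256).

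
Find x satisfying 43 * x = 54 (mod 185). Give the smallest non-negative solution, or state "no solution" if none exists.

First find gcd(43, 185):
185 = 4×43 + 13
43 = 3×13 + 4
13 = 3×4 + 1
4 = 4×1 + 0
gcd = 1, so a unique solution mod 185 exists.
Back-substitute for the Bézout coefficients:
1 = 13 − 3·4
1 = −3·43 + 10·13
1 = 10·185 − 43·43
So 43·(-43) ≡ 1 (mod 185), giving 43⁻¹ ≡ 142.
x ≡ 43⁻¹·54 ≡ 142·54 ≡ 83 (mod 185).

83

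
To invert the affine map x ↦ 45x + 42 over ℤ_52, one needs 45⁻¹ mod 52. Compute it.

37

Apply the Euclidean algorithm to 52 and 45:
52 = 1×45 + 7
45 = 6×7 + 3
7 = 2×3 + 1
3 = 3×1 + 0
The gcd is 1. Working backward:
1 = 7 − 2·3
1 = −2·45 + 13·7
1 = 13·52 − 15·45
Hence 45⁻¹ ≡ -15 ≡ 37 (mod 52).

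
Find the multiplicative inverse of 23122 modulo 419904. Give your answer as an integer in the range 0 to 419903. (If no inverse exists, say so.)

no inverse exists

Compute gcd(23122, 419904):
419904 = 18×23122 + 3708
23122 = 6×3708 + 874
3708 = 4×874 + 212
874 = 4×212 + 26
212 = 8×26 + 4
26 = 6×4 + 2
4 = 2×2 + 0
Since gcd = 2 > 1, 23122 is not a unit mod 419904.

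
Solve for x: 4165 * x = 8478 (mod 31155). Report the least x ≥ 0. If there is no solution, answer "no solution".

no solution

gcd(4165, 31155):
31155 = 7*4165 + 2000
4165 = 2*2000 + 165
2000 = 12*165 + 20
165 = 8*20 + 5
20 = 4*5 + 0
gcd = 5, but 5 ∤ 8478, so the congruence has no solution.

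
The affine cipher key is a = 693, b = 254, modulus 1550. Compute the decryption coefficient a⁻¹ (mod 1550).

Extended Euclidean algorithm:
1550 = 2*693 + 164
693 = 4*164 + 37
164 = 4*37 + 16
37 = 2*16 + 5
16 = 3*5 + 1
5 = 5*1 + 0
gcd = 1, so the inverse exists. Back-substitute:
1 = 16 − 3·5
1 = −3·37 + 7·16
1 = 7·164 − 31·37
1 = −31·693 + 131·164
1 = 131·1550 − 293·693
Thus 693·(-293) ≡ 1 (mod 1550); reducing, -293 mod 1550 = 1257.

1257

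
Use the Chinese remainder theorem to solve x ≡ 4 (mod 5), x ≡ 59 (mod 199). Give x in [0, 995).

59

Write x = 4 + 5·k. Then 5·k ≡ 59 − 4 ≡ 55 (mod 199).
Need 5⁻¹ mod 199. Extended Euclid on (199, 5):
199 = 39×5 + 4
5 = 1×4 + 1
4 = 4×1 + 0
Back-substitute:
1 = 5 − 4
1 = −199 + 40·5
5⁻¹ ≡ 40 (mod 199), so k ≡ 40·55 ≡ 11 (mod 199).
x = 4 + 5·11 = 59.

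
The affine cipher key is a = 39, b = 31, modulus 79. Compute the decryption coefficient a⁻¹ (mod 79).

77

gcd(79, 39) by repeated division:
79 = 2·39 + 1
39 = 39·1 + 0
gcd = 1, so the inverse exists. Back-substitute:
1 = 79 − 2·39
Hence 39⁻¹ ≡ -2 ≡ 77 (mod 79).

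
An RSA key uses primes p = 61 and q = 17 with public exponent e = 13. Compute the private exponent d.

φ(n) = (p−1)(q−1) = 60·16 = 960.
Need d with 13·d ≡ 1 (mod 960). Apply the extended Euclidean algorithm:
960 = 73·13 + 11
13 = 1·11 + 2
11 = 5·2 + 1
2 = 2·1 + 0
Back-substitute:
1 = 11 − 5·2
1 = −5·13 + 6·11
1 = 6·960 − 443·13
So 13·(-443) ≡ 1 (mod 960), hence d ≡ -443 ≡ 517 (mod 960).

517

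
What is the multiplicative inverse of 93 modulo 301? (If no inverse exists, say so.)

Extended Euclidean algorithm:
301 = 3*93 + 22
93 = 4*22 + 5
22 = 4*5 + 2
5 = 2*2 + 1
2 = 2*1 + 0
gcd = 1, so the inverse exists. Back-substitute:
1 = 5 − 2·2
1 = −2·22 + 9·5
1 = 9·93 − 38·22
1 = −38·301 + 123·93
So 93·123 ≡ 1 (mod 301).

123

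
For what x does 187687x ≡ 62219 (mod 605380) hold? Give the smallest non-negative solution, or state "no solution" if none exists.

234357

First find gcd(187687, 605380):
605380 = 3·187687 + 42319
187687 = 4·42319 + 18411
42319 = 2·18411 + 5497
18411 = 3·5497 + 1920
5497 = 2·1920 + 1657
1920 = 1·1657 + 263
1657 = 6·263 + 79
263 = 3·79 + 26
79 = 3·26 + 1
26 = 26·1 + 0
gcd = 1, so a unique solution mod 605380 exists.
Back-substitute for the Bézout coefficients:
1 = 79 − 3·26
1 = −3·263 + 10·79
1 = 10·1657 − 63·263
1 = −63·1920 + 73·1657
1 = 73·5497 − 209·1920
1 = −209·18411 + 700·5497
1 = 700·42319 − 1609·18411
1 = −1609·187687 + 7136·42319
1 = 7136·605380 − 23017·187687
So 187687·(-23017) ≡ 1 (mod 605380), giving 187687⁻¹ ≡ 582363.
x ≡ 187687⁻¹·62219 ≡ 582363·62219 ≡ 234357 (mod 605380).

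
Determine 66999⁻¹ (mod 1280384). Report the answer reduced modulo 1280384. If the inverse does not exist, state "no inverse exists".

622983

Run Euclid on (1280384, 66999):
1280384 = 19×66999 + 7403
66999 = 9×7403 + 372
7403 = 19×372 + 335
372 = 1×335 + 37
335 = 9×37 + 2
37 = 18×2 + 1
2 = 2×1 + 0
gcd = 1, so the inverse exists. Back-substitute:
1 = 37 − 18·2
1 = −18·335 + 163·37
1 = 163·372 − 181·335
1 = −181·7403 + 3602·372
1 = 3602·66999 − 32599·7403
1 = −32599·1280384 + 622983·66999
So 66999·622983 ≡ 1 (mod 1280384).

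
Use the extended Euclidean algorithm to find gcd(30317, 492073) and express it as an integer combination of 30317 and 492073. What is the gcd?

Repeated division:
492073 = 16*30317 + 7001
30317 = 4*7001 + 2313
7001 = 3*2313 + 62
2313 = 37*62 + 19
62 = 3*19 + 5
19 = 3*5 + 4
5 = 1*4 + 1
4 = 4*1 + 0
gcd(30317, 492073) = 1.
Back-substituting:
1 = 5 − 4
1 = −19 + 4·5
1 = 4·62 − 13·19
1 = −13·2313 + 485·62
1 = 485·7001 − 1468·2313
1 = −1468·30317 + 6357·7001
1 = 6357·492073 − 103180·30317
So 1 = (6357)·492073 + (-103180)·30317.

1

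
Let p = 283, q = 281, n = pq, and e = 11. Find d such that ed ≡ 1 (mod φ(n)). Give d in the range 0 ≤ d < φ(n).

35891

φ(n) = (p−1)(q−1) = 282·280 = 78960.
Need d with 11·d ≡ 1 (mod 78960). Apply the extended Euclidean algorithm:
78960 = 7178·11 + 2
11 = 5·2 + 1
2 = 2·1 + 0
Back-substitute:
1 = 11 − 5·2
1 = −5·78960 + 35891·11
So 11·35891 ≡ 1 (mod 78960), hence d = 35891.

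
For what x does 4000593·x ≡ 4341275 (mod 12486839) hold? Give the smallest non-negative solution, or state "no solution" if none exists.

7563616

First find gcd(4000593, 12486839):
12486839 = 3×4000593 + 485060
4000593 = 8×485060 + 120113
485060 = 4×120113 + 4608
120113 = 26×4608 + 305
4608 = 15×305 + 33
305 = 9×33 + 8
33 = 4×8 + 1
8 = 8×1 + 0
gcd = 1, so a unique solution mod 12486839 exists.
Back-substitute for the Bézout coefficients:
1 = 33 − 4·8
1 = −4·305 + 37·33
1 = 37·4608 − 559·305
1 = −559·120113 + 14571·4608
1 = 14571·485060 − 58843·120113
1 = −58843·4000593 + 485315·485060
1 = 485315·12486839 − 1514788·4000593
So 4000593·(-1514788) ≡ 1 (mod 12486839), giving 4000593⁻¹ ≡ 10972051.
x ≡ 4000593⁻¹·4341275 ≡ 10972051·4341275 ≡ 7563616 (mod 12486839).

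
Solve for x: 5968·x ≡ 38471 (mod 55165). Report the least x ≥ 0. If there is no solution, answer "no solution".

26452

First find gcd(5968, 55165):
55165 = 9·5968 + 1453
5968 = 4·1453 + 156
1453 = 9·156 + 49
156 = 3·49 + 9
49 = 5·9 + 4
9 = 2·4 + 1
4 = 4·1 + 0
gcd = 1, so a unique solution mod 55165 exists.
Back-substitute for the Bézout coefficients:
1 = 9 − 2·4
1 = −2·49 + 11·9
1 = 11·156 − 35·49
1 = −35·1453 + 326·156
1 = 326·5968 − 1339·1453
1 = −1339·55165 + 12377·5968
So 5968·(12377) ≡ 1 (mod 55165), giving 5968⁻¹ ≡ 12377.
x ≡ 5968⁻¹·38471 ≡ 12377·38471 ≡ 26452 (mod 55165).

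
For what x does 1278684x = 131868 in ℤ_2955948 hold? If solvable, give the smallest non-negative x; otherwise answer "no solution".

First find gcd(1278684, 2955948):
2955948 = 2*1278684 + 398580
1278684 = 3*398580 + 82944
398580 = 4*82944 + 66804
82944 = 1*66804 + 16140
66804 = 4*16140 + 2244
16140 = 7*2244 + 432
2244 = 5*432 + 84
432 = 5*84 + 12
84 = 7*12 + 0
gcd = 12 and 12 | 131868, so solutions exist. Divide through by 12: 106557x ≡ 10989 (mod 246329).
Now find 106557⁻¹ mod 246329:
246329 = 2×106557 + 33215
106557 = 3×33215 + 6912
33215 = 4×6912 + 5567
6912 = 1×5567 + 1345
5567 = 4×1345 + 187
1345 = 7×187 + 36
187 = 5×36 + 7
36 = 5×7 + 1
7 = 7×1 + 0
Back-substitute:
1 = 36 − 5·7
1 = −5·187 + 26·36
1 = 26·1345 − 187·187
1 = −187·5567 + 774·1345
1 = 774·6912 − 961·5567
1 = −961·33215 + 4618·6912
1 = 4618·106557 − 14815·33215
1 = −14815·246329 + 34248·106557
So 106557⁻¹ ≡ 34248 (mod 246329).
Then x ≡ 34248·10989 ≡ 206889 (mod 246329); the smallest non-negative solution is x = 206889.

206889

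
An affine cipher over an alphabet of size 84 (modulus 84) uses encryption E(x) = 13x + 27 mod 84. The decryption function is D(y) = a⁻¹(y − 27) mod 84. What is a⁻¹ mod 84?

13

Extended Euclidean algorithm:
84 = 6*13 + 6
13 = 2*6 + 1
6 = 6*1 + 0
gcd = 1, so the inverse exists. Back-substitute:
1 = 13 − 2·6
1 = −2·84 + 13·13
So 13·13 ≡ 1 (mod 84).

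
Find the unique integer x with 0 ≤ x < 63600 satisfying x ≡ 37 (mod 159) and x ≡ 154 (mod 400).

Write x = 37 + 159·k. Then 159·k ≡ 154 − 37 ≡ 117 (mod 400).
Need 159⁻¹ mod 400. Extended Euclid on (400, 159):
400 = 2×159 + 82
159 = 1×82 + 77
82 = 1×77 + 5
77 = 15×5 + 2
5 = 2×2 + 1
2 = 2×1 + 0
Back-substitute:
1 = 5 − 2·2
1 = −2·77 + 31·5
1 = 31·82 − 33·77
1 = −33·159 + 64·82
1 = 64·400 − 161·159
159⁻¹ ≡ 239 (mod 400), so k ≡ 239·117 ≡ 363 (mod 400).
x = 37 + 159·363 = 57754.

57754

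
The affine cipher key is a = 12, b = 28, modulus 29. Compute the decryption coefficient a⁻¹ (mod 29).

17

Extended Euclidean algorithm:
29 = 2*12 + 5
12 = 2*5 + 2
5 = 2*2 + 1
2 = 2*1 + 0
Since gcd(12, 29) = 1, back-substitute to write 1 as a combination:
1 = 5 − 2·2
1 = −2·12 + 5·5
1 = 5·29 − 12·12
So 12·(-12) ≡ 1 (mod 29), and -12 ≡ 17 (mod 29).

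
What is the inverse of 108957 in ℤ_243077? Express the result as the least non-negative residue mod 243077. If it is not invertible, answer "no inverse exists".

gcd(243077, 108957) by repeated division:
243077 = 2*108957 + 25163
108957 = 4*25163 + 8305
25163 = 3*8305 + 248
8305 = 33*248 + 121
248 = 2*121 + 6
121 = 20*6 + 1
6 = 6*1 + 0
Since gcd(108957, 243077) = 1, back-substitute to write 1 as a combination:
1 = 121 − 20·6
1 = −20·248 + 41·121
1 = 41·8305 − 1373·248
1 = −1373·25163 + 4160·8305
1 = 4160·108957 − 18013·25163
1 = −18013·243077 + 40186·108957
So 108957·40186 ≡ 1 (mod 243077).

40186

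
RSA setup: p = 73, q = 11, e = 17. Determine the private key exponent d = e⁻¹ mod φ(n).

593

φ(n) = (p−1)(q−1) = 72·10 = 720.
Need d with 17·d ≡ 1 (mod 720). Apply the extended Euclidean algorithm:
720 = 42*17 + 6
17 = 2*6 + 5
6 = 1*5 + 1
5 = 5*1 + 0
Back-substitute:
1 = 6 − 5
1 = −17 + 3·6
1 = 3·720 − 127·17
So 17·(-127) ≡ 1 (mod 720), hence d ≡ -127 ≡ 593 (mod 720).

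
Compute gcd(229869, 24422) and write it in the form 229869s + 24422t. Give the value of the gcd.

1

Euclidean algorithm:
229869 = 9·24422 + 10071
24422 = 2·10071 + 4280
10071 = 2·4280 + 1511
4280 = 2·1511 + 1258
1511 = 1·1258 + 253
1258 = 4·253 + 246
253 = 1·246 + 7
246 = 35·7 + 1
7 = 7·1 + 0
gcd(229869, 24422) = 1.
Express as a combination:
1 = 246 − 35·7
1 = −35·253 + 36·246
1 = 36·1258 − 179·253
1 = −179·1511 + 215·1258
1 = 215·4280 − 609·1511
1 = −609·10071 + 1433·4280
1 = 1433·24422 − 3475·10071
1 = −3475·229869 + 32708·24422
So 1 = (-3475)·229869 + (32708)·24422.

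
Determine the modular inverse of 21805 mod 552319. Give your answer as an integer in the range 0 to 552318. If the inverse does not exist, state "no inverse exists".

Run Euclid on (552319, 21805):
552319 = 25*21805 + 7194
21805 = 3*7194 + 223
7194 = 32*223 + 58
223 = 3*58 + 49
58 = 1*49 + 9
49 = 5*9 + 4
9 = 2*4 + 1
4 = 4*1 + 0
The gcd is 1. Working backward:
1 = 9 − 2·4
1 = −2·49 + 11·9
1 = 11·58 − 13·49
1 = −13·223 + 50·58
1 = 50·7194 − 1613·223
1 = −1613·21805 + 4889·7194
1 = 4889·552319 − 123838·21805
So 21805·(-123838) ≡ 1 (mod 552319), and -123838 ≡ 428481 (mod 552319).

428481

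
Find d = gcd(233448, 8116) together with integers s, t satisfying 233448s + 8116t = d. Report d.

4

Euclidean algorithm:
233448 = 28*8116 + 6200
8116 = 1*6200 + 1916
6200 = 3*1916 + 452
1916 = 4*452 + 108
452 = 4*108 + 20
108 = 5*20 + 8
20 = 2*8 + 4
8 = 2*4 + 0
gcd(233448, 8116) = 4.
Express as a combination:
4 = 20 − 2·8
4 = −2·108 + 11·20
4 = 11·452 − 46·108
4 = −46·1916 + 195·452
4 = 195·6200 − 631·1916
4 = −631·8116 + 826·6200
4 = 826·233448 − 23759·8116
So 4 = (826)·233448 + (-23759)·8116.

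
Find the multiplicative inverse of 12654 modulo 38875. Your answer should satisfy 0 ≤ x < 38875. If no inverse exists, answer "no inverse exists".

34319

gcd(38875, 12654) by repeated division:
38875 = 3·12654 + 913
12654 = 13·913 + 785
913 = 1·785 + 128
785 = 6·128 + 17
128 = 7·17 + 9
17 = 1·9 + 8
9 = 1·8 + 1
8 = 8·1 + 0
The gcd is 1. Working backward:
1 = 9 − 8
1 = −17 + 2·9
1 = 2·128 − 15·17
1 = −15·785 + 92·128
1 = 92·913 − 107·785
1 = −107·12654 + 1483·913
1 = 1483·38875 − 4556·12654
So 12654·(-4556) ≡ 1 (mod 38875), and -4556 ≡ 34319 (mod 38875).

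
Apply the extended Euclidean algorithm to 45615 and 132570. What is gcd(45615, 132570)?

Euclidean algorithm:
132570 = 2*45615 + 41340
45615 = 1*41340 + 4275
41340 = 9*4275 + 2865
4275 = 1*2865 + 1410
2865 = 2*1410 + 45
1410 = 31*45 + 15
45 = 3*15 + 0
gcd(45615, 132570) = 15.
Express as a combination:
15 = 1410 − 31·45
15 = −31·2865 + 63·1410
15 = 63·4275 − 94·2865
15 = −94·41340 + 909·4275
15 = 909·45615 − 1003·41340
15 = −1003·132570 + 2915·45615
So 15 = (-1003)·132570 + (2915)·45615.

15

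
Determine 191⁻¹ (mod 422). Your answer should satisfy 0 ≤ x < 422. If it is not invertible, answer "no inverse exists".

327

Extended Euclidean algorithm:
422 = 2·191 + 40
191 = 4·40 + 31
40 = 1·31 + 9
31 = 3·9 + 4
9 = 2·4 + 1
4 = 4·1 + 0
gcd = 1, so the inverse exists. Back-substitute:
1 = 9 − 2·4
1 = −2·31 + 7·9
1 = 7·40 − 9·31
1 = −9·191 + 43·40
1 = 43·422 − 95·191
Thus 191·(-95) ≡ 1 (mod 422); reducing, -95 mod 422 = 327.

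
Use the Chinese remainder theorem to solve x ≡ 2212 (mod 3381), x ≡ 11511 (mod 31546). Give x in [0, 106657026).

75564181

Write x = 2212 + 3381·k. Then 3381·k ≡ 11511 − 2212 ≡ 9299 (mod 31546).
Need 3381⁻¹ mod 31546. Extended Euclid on (31546, 3381):
31546 = 9·3381 + 1117
3381 = 3·1117 + 30
1117 = 37·30 + 7
30 = 4·7 + 2
7 = 3·2 + 1
2 = 2·1 + 0
Back-substitute:
1 = 7 − 3·2
1 = −3·30 + 13·7
1 = 13·1117 − 484·30
1 = −484·3381 + 1465·1117
1 = 1465·31546 − 13669·3381
3381⁻¹ ≡ 17877 (mod 31546), so k ≡ 17877·9299 ≡ 22349 (mod 31546).
x = 2212 + 3381·22349 = 75564181.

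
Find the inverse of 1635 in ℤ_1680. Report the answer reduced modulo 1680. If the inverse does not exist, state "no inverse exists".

Euclidean algorithm on 1680, 1635:
1680 = 1×1635 + 45
1635 = 36×45 + 15
45 = 3×15 + 0
gcd(1635, 1680) = 15 ≠ 1, so 1635 has no multiplicative inverse modulo 1680.

no inverse exists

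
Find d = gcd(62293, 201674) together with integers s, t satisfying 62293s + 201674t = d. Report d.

11

Euclidean algorithm:
201674 = 3·62293 + 14795
62293 = 4·14795 + 3113
14795 = 4·3113 + 2343
3113 = 1·2343 + 770
2343 = 3·770 + 33
770 = 23·33 + 11
33 = 3·11 + 0
gcd(62293, 201674) = 11.
Back-substituting:
11 = 770 − 23·33
11 = −23·2343 + 70·770
11 = 70·3113 − 93·2343
11 = −93·14795 + 442·3113
11 = 442·62293 − 1861·14795
11 = −1861·201674 + 6025·62293
So 11 = (-1861)·201674 + (6025)·62293.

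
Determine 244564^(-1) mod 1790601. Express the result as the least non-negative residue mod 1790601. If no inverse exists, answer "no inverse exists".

1454122

Run Euclid on (1790601, 244564):
1790601 = 7×244564 + 78653
244564 = 3×78653 + 8605
78653 = 9×8605 + 1208
8605 = 7×1208 + 149
1208 = 8×149 + 16
149 = 9×16 + 5
16 = 3×5 + 1
5 = 5×1 + 0
gcd = 1, so the inverse exists. Back-substitute:
1 = 16 − 3·5
1 = −3·149 + 28·16
1 = 28·1208 − 227·149
1 = −227·8605 + 1617·1208
1 = 1617·78653 − 14780·8605
1 = −14780·244564 + 45957·78653
1 = 45957·1790601 − 336479·244564
Thus 244564·(-336479) ≡ 1 (mod 1790601); reducing, -336479 mod 1790601 = 1454122.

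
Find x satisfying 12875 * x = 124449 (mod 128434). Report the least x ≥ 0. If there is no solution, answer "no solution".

105141

First find gcd(12875, 128434):
128434 = 9*12875 + 12559
12875 = 1*12559 + 316
12559 = 39*316 + 235
316 = 1*235 + 81
235 = 2*81 + 73
81 = 1*73 + 8
73 = 9*8 + 1
8 = 8*1 + 0
gcd = 1, so a unique solution mod 128434 exists.
Back-substitute for the Bézout coefficients:
1 = 73 − 9·8
1 = −9·81 + 10·73
1 = 10·235 − 29·81
1 = −29·316 + 39·235
1 = 39·12559 − 1550·316
1 = −1550·12875 + 1589·12559
1 = 1589·128434 − 15851·12875
So 12875·(-15851) ≡ 1 (mod 128434), giving 12875⁻¹ ≡ 112583.
x ≡ 12875⁻¹·124449 ≡ 112583·124449 ≡ 105141 (mod 128434).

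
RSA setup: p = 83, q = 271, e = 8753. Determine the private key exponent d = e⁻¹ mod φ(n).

φ(n) = (p−1)(q−1) = 82·270 = 22140.
Need d with 8753·d ≡ 1 (mod 22140). Apply the extended Euclidean algorithm:
22140 = 2×8753 + 4634
8753 = 1×4634 + 4119
4634 = 1×4119 + 515
4119 = 7×515 + 514
515 = 1×514 + 1
514 = 514×1 + 0
Back-substitute:
1 = 515 − 514
1 = −4119 + 8·515
1 = 8·4634 − 9·4119
1 = −9·8753 + 17·4634
1 = 17·22140 − 43·8753
So 8753·(-43) ≡ 1 (mod 22140), hence d ≡ -43 ≡ 22097 (mod 22140).

22097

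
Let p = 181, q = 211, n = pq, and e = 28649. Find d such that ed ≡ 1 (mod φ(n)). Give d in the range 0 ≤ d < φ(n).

φ(n) = (p−1)(q−1) = 180·210 = 37800.
Need d with 28649·d ≡ 1 (mod 37800). Apply the extended Euclidean algorithm:
37800 = 1·28649 + 9151
28649 = 3·9151 + 1196
9151 = 7·1196 + 779
1196 = 1·779 + 417
779 = 1·417 + 362
417 = 1·362 + 55
362 = 6·55 + 32
55 = 1·32 + 23
32 = 1·23 + 9
23 = 2·9 + 5
9 = 1·5 + 4
5 = 1·4 + 1
4 = 4·1 + 0
Back-substitute:
1 = 5 − 4
1 = −9 + 2·5
1 = 2·23 − 5·9
1 = −5·32 + 7·23
1 = 7·55 − 12·32
1 = −12·362 + 79·55
1 = 79·417 − 91·362
1 = −91·779 + 170·417
1 = 170·1196 − 261·779
1 = −261·9151 + 1997·1196
1 = 1997·28649 − 6252·9151
1 = −6252·37800 + 8249·28649
So 28649·8249 ≡ 1 (mod 37800), hence d = 8249.

8249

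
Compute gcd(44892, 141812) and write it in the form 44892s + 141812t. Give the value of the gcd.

Apply Euclid's algorithm to 141812 and 44892:
141812 = 3·44892 + 7136
44892 = 6·7136 + 2076
7136 = 3·2076 + 908
2076 = 2·908 + 260
908 = 3·260 + 128
260 = 2·128 + 4
128 = 32·4 + 0
gcd(44892, 141812) = 4.
Back-substituting:
4 = 260 − 2·128
4 = −2·908 + 7·260
4 = 7·2076 − 16·908
4 = −16·7136 + 55·2076
4 = 55·44892 − 346·7136
4 = −346·141812 + 1093·44892
So 4 = (-346)·141812 + (1093)·44892.

4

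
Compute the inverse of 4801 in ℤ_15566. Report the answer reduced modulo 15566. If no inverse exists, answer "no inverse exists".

Run Euclid on (15566, 4801):
15566 = 3*4801 + 1163
4801 = 4*1163 + 149
1163 = 7*149 + 120
149 = 1*120 + 29
120 = 4*29 + 4
29 = 7*4 + 1
4 = 4*1 + 0
The gcd is 1. Working backward:
1 = 29 − 7·4
1 = −7·120 + 29·29
1 = 29·149 − 36·120
1 = −36·1163 + 281·149
1 = 281·4801 − 1160·1163
1 = −1160·15566 + 3761·4801
So 4801·3761 ≡ 1 (mod 15566).

3761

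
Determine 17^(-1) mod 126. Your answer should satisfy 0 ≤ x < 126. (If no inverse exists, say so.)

Apply the Euclidean algorithm to 126 and 17:
126 = 7*17 + 7
17 = 2*7 + 3
7 = 2*3 + 1
3 = 3*1 + 0
gcd = 1, so the inverse exists. Back-substitute:
1 = 7 − 2·3
1 = −2·17 + 5·7
1 = 5·126 − 37·17
Thus 17·(-37) ≡ 1 (mod 126); reducing, -37 mod 126 = 89.

89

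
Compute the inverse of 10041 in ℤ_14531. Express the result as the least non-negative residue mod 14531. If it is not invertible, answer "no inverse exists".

Extended Euclidean algorithm:
14531 = 1*10041 + 4490
10041 = 2*4490 + 1061
4490 = 4*1061 + 246
1061 = 4*246 + 77
246 = 3*77 + 15
77 = 5*15 + 2
15 = 7*2 + 1
2 = 2*1 + 0
Since gcd(10041, 14531) = 1, back-substitute to write 1 as a combination:
1 = 15 − 7·2
1 = −7·77 + 36·15
1 = 36·246 − 115·77
1 = −115·1061 + 496·246
1 = 496·4490 − 2099·1061
1 = −2099·10041 + 4694·4490
1 = 4694·14531 − 6793·10041
So 10041·(-6793) ≡ 1 (mod 14531), and -6793 ≡ 7738 (mod 14531).

7738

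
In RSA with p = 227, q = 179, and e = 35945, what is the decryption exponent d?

φ(n) = (p−1)(q−1) = 226·178 = 40228.
Need d with 35945·d ≡ 1 (mod 40228). Apply the extended Euclidean algorithm:
40228 = 1×35945 + 4283
35945 = 8×4283 + 1681
4283 = 2×1681 + 921
1681 = 1×921 + 760
921 = 1×760 + 161
760 = 4×161 + 116
161 = 1×116 + 45
116 = 2×45 + 26
45 = 1×26 + 19
26 = 1×19 + 7
19 = 2×7 + 5
7 = 1×5 + 2
5 = 2×2 + 1
2 = 2×1 + 0
Back-substitute:
1 = 5 − 2·2
1 = −2·7 + 3·5
1 = 3·19 − 8·7
1 = −8·26 + 11·19
1 = 11·45 − 19·26
1 = −19·116 + 49·45
1 = 49·161 − 68·116
1 = −68·760 + 321·161
1 = 321·921 − 389·760
1 = −389·1681 + 710·921
1 = 710·4283 − 1809·1681
1 = −1809·35945 + 15182·4283
1 = 15182·40228 − 16991·35945
So 35945·(-16991) ≡ 1 (mod 40228), hence d ≡ -16991 ≡ 23237 (mod 40228).

23237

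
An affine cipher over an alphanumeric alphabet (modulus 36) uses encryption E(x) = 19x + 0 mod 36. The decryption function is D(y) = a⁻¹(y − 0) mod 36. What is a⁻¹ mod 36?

gcd(36, 19) by repeated division:
36 = 1×19 + 17
19 = 1×17 + 2
17 = 8×2 + 1
2 = 2×1 + 0
Since gcd(19, 36) = 1, back-substitute to write 1 as a combination:
1 = 17 − 8·2
1 = −8·19 + 9·17
1 = 9·36 − 17·19
So 19·(-17) ≡ 1 (mod 36), and -17 ≡ 19 (mod 36).

19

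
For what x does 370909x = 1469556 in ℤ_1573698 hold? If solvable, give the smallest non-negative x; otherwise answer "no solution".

no solution

gcd(370909, 1573698):
1573698 = 4·370909 + 90062
370909 = 4·90062 + 10661
90062 = 8·10661 + 4774
10661 = 2·4774 + 1113
4774 = 4·1113 + 322
1113 = 3·322 + 147
322 = 2·147 + 28
147 = 5·28 + 7
28 = 4·7 + 0
gcd = 7, but 7 ∤ 1469556, so the congruence has no solution.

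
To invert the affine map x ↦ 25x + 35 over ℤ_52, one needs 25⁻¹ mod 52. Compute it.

25

Run Euclid on (52, 25):
52 = 2*25 + 2
25 = 12*2 + 1
2 = 2*1 + 0
Since gcd(25, 52) = 1, back-substitute to write 1 as a combination:
1 = 25 − 12·2
1 = −12·52 + 25·25
So 25·25 ≡ 1 (mod 52).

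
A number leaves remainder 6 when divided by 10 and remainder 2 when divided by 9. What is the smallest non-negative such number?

Write x = 6 + 10·k. Then 10·k ≡ 2 − 6 ≡ 5 (mod 9).
Need 10⁻¹ mod 9. Extended Euclid on (9, 1):
9 = 9*1 + 0
10⁻¹ ≡ 1 (mod 9), so k ≡ 1·5 ≡ 5 (mod 9).
x = 6 + 10·5 = 56.

56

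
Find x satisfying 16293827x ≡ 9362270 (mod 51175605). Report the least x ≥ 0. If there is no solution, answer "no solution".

38165155

First find gcd(16293827, 51175605):
51175605 = 3*16293827 + 2294124
16293827 = 7*2294124 + 234959
2294124 = 9*234959 + 179493
234959 = 1*179493 + 55466
179493 = 3*55466 + 13095
55466 = 4*13095 + 3086
13095 = 4*3086 + 751
3086 = 4*751 + 82
751 = 9*82 + 13
82 = 6*13 + 4
13 = 3*4 + 1
4 = 4*1 + 0
gcd = 1, so a unique solution mod 51175605 exists.
Back-substitute for the Bézout coefficients:
1 = 13 − 3·4
1 = −3·82 + 19·13
1 = 19·751 − 174·82
1 = −174·3086 + 715·751
1 = 715·13095 − 3034·3086
1 = −3034·55466 + 12851·13095
1 = 12851·179493 − 41587·55466
1 = −41587·234959 + 54438·179493
1 = 54438·2294124 − 531529·234959
1 = −531529·16293827 + 3775141·2294124
1 = 3775141·51175605 − 11856952·16293827
So 16293827·(-11856952) ≡ 1 (mod 51175605), giving 16293827⁻¹ ≡ 39318653.
x ≡ 16293827⁻¹·9362270 ≡ 39318653·9362270 ≡ 38165155 (mod 51175605).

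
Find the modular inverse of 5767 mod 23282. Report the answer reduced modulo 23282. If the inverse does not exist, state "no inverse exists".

gcd(23282, 5767) by repeated division:
23282 = 4·5767 + 214
5767 = 26·214 + 203
214 = 1·203 + 11
203 = 18·11 + 5
11 = 2·5 + 1
5 = 5·1 + 0
Since gcd(5767, 23282) = 1, back-substitute to write 1 as a combination:
1 = 11 − 2·5
1 = −2·203 + 37·11
1 = 37·214 − 39·203
1 = −39·5767 + 1051·214
1 = 1051·23282 − 4243·5767
Hence 5767⁻¹ ≡ -4243 ≡ 19039 (mod 23282).

19039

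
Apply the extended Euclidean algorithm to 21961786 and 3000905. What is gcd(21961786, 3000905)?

Apply Euclid's algorithm to 21961786 and 3000905:
21961786 = 7·3000905 + 955451
3000905 = 3·955451 + 134552
955451 = 7·134552 + 13587
134552 = 9·13587 + 12269
13587 = 1·12269 + 1318
12269 = 9·1318 + 407
1318 = 3·407 + 97
407 = 4·97 + 19
97 = 5·19 + 2
19 = 9·2 + 1
2 = 2·1 + 0
gcd(21961786, 3000905) = 1.
Express as a combination:
1 = 19 − 9·2
1 = −9·97 + 46·19
1 = 46·407 − 193·97
1 = −193·1318 + 625·407
1 = 625·12269 − 5818·1318
1 = −5818·13587 + 6443·12269
1 = 6443·134552 − 63805·13587
1 = −63805·955451 + 453078·134552
1 = 453078·3000905 − 1423039·955451
1 = −1423039·21961786 + 10414351·3000905
So 1 = (-1423039)·21961786 + (10414351)·3000905.

1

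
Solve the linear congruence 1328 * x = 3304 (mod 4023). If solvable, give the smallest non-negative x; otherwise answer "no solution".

First find gcd(1328, 4023):
4023 = 3*1328 + 39
1328 = 34*39 + 2
39 = 19*2 + 1
2 = 2*1 + 0
gcd = 1, so a unique solution mod 4023 exists.
Back-substitute for the Bézout coefficients:
1 = 39 − 19·2
1 = −19·1328 + 647·39
1 = 647·4023 − 1960·1328
So 1328·(-1960) ≡ 1 (mod 4023), giving 1328⁻¹ ≡ 2063.
x ≡ 1328⁻¹·3304 ≡ 2063·3304 ≡ 1190 (mod 4023).

1190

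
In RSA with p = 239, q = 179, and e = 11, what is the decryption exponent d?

φ(n) = (p−1)(q−1) = 238·178 = 42364.
Need d with 11·d ≡ 1 (mod 42364). Apply the extended Euclidean algorithm:
42364 = 3851×11 + 3
11 = 3×3 + 2
3 = 1×2 + 1
2 = 2×1 + 0
Back-substitute:
1 = 3 − 2
1 = −11 + 4·3
1 = 4·42364 − 15405·11
So 11·(-15405) ≡ 1 (mod 42364), hence d ≡ -15405 ≡ 26959 (mod 42364).

26959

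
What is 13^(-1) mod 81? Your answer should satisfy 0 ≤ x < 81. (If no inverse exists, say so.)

25

Extended Euclidean algorithm:
81 = 6×13 + 3
13 = 4×3 + 1
3 = 3×1 + 0
gcd = 1, so the inverse exists. Back-substitute:
1 = 13 − 4·3
1 = −4·81 + 25·13
So 13·25 ≡ 1 (mod 81).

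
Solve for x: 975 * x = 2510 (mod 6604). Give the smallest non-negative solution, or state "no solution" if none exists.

no solution

gcd(975, 6604):
6604 = 6·975 + 754
975 = 1·754 + 221
754 = 3·221 + 91
221 = 2·91 + 39
91 = 2·39 + 13
39 = 3·13 + 0
gcd = 13, but 13 ∤ 2510, so the congruence has no solution.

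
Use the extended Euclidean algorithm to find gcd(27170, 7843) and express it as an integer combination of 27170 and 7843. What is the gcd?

11

Euclidean algorithm:
27170 = 3·7843 + 3641
7843 = 2·3641 + 561
3641 = 6·561 + 275
561 = 2·275 + 11
275 = 25·11 + 0
gcd(27170, 7843) = 11.
Working backward:
11 = 561 − 2·275
11 = −2·3641 + 13·561
11 = 13·7843 − 28·3641
11 = −28·27170 + 97·7843
So 11 = (-28)·27170 + (97)·7843.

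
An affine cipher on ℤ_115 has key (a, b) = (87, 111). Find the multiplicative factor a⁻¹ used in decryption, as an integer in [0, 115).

gcd(115, 87) by repeated division:
115 = 1×87 + 28
87 = 3×28 + 3
28 = 9×3 + 1
3 = 3×1 + 0
Since gcd(87, 115) = 1, back-substitute to write 1 as a combination:
1 = 28 − 9·3
1 = −9·87 + 28·28
1 = 28·115 − 37·87
Hence 87⁻¹ ≡ -37 ≡ 78 (mod 115).

78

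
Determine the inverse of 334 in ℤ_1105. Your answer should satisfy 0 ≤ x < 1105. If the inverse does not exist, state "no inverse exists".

Run Euclid on (1105, 334):
1105 = 3*334 + 103
334 = 3*103 + 25
103 = 4*25 + 3
25 = 8*3 + 1
3 = 3*1 + 0
gcd = 1, so the inverse exists. Back-substitute:
1 = 25 − 8·3
1 = −8·103 + 33·25
1 = 33·334 − 107·103
1 = −107·1105 + 354·334
So 334·354 ≡ 1 (mod 1105).

354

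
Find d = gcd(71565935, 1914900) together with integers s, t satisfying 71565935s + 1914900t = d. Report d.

Euclidean algorithm:
71565935 = 37·1914900 + 714635
1914900 = 2·714635 + 485630
714635 = 1·485630 + 229005
485630 = 2·229005 + 27620
229005 = 8·27620 + 8045
27620 = 3·8045 + 3485
8045 = 2·3485 + 1075
3485 = 3·1075 + 260
1075 = 4·260 + 35
260 = 7·35 + 15
35 = 2·15 + 5
15 = 3·5 + 0
gcd(71565935, 1914900) = 5.
Back-substituting:
5 = 35 − 2·15
5 = −2·260 + 15·35
5 = 15·1075 − 62·260
5 = −62·3485 + 201·1075
5 = 201·8045 − 464·3485
5 = −464·27620 + 1593·8045
5 = 1593·229005 − 13208·27620
5 = −13208·485630 + 28009·229005
5 = 28009·714635 − 41217·485630
5 = −41217·1914900 + 110443·714635
5 = 110443·71565935 − 4127608·1914900
So 5 = (110443)·71565935 + (-4127608)·1914900.

5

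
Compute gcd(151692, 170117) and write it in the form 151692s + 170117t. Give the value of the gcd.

1

Euclidean algorithm:
170117 = 1*151692 + 18425
151692 = 8*18425 + 4292
18425 = 4*4292 + 1257
4292 = 3*1257 + 521
1257 = 2*521 + 215
521 = 2*215 + 91
215 = 2*91 + 33
91 = 2*33 + 25
33 = 1*25 + 8
25 = 3*8 + 1
8 = 8*1 + 0
gcd(151692, 170117) = 1.
Working backward:
1 = 25 − 3·8
1 = −3·33 + 4·25
1 = 4·91 − 11·33
1 = −11·215 + 26·91
1 = 26·521 − 63·215
1 = −63·1257 + 152·521
1 = 152·4292 − 519·1257
1 = −519·18425 + 2228·4292
1 = 2228·151692 − 18343·18425
1 = −18343·170117 + 20571·151692
So 1 = (-18343)·170117 + (20571)·151692.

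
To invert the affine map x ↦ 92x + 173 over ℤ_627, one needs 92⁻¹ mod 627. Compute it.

443

Run Euclid on (627, 92):
627 = 6·92 + 75
92 = 1·75 + 17
75 = 4·17 + 7
17 = 2·7 + 3
7 = 2·3 + 1
3 = 3·1 + 0
gcd = 1, so the inverse exists. Back-substitute:
1 = 7 − 2·3
1 = −2·17 + 5·7
1 = 5·75 − 22·17
1 = −22·92 + 27·75
1 = 27·627 − 184·92
Thus 92·(-184) ≡ 1 (mod 627); reducing, -184 mod 627 = 443.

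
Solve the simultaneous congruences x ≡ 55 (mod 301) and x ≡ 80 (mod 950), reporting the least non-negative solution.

188180

Write x = 55 + 301·k. Then 301·k ≡ 80 − 55 ≡ 25 (mod 950).
Need 301⁻¹ mod 950. Extended Euclid on (950, 301):
950 = 3·301 + 47
301 = 6·47 + 19
47 = 2·19 + 9
19 = 2·9 + 1
9 = 9·1 + 0
Back-substitute:
1 = 19 − 2·9
1 = −2·47 + 5·19
1 = 5·301 − 32·47
1 = −32·950 + 101·301
301⁻¹ ≡ 101 (mod 950), so k ≡ 101·25 ≡ 625 (mod 950).
x = 55 + 301·625 = 188180.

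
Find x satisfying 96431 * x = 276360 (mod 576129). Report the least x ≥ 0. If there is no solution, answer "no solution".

First find gcd(96431, 576129):
576129 = 5*96431 + 93974
96431 = 1*93974 + 2457
93974 = 38*2457 + 608
2457 = 4*608 + 25
608 = 24*25 + 8
25 = 3*8 + 1
8 = 8*1 + 0
gcd = 1, so a unique solution mod 576129 exists.
Back-substitute for the Bézout coefficients:
1 = 25 − 3·8
1 = −3·608 + 73·25
1 = 73·2457 − 295·608
1 = −295·93974 + 11283·2457
1 = 11283·96431 − 11578·93974
1 = −11578·576129 + 69173·96431
So 96431·(69173) ≡ 1 (mod 576129), giving 96431⁻¹ ≡ 69173.
x ≡ 96431⁻¹·276360 ≡ 69173·276360 ≡ 113931 (mod 576129).

113931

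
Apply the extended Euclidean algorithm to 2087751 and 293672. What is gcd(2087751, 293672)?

Euclidean algorithm:
2087751 = 7×293672 + 32047
293672 = 9×32047 + 5249
32047 = 6×5249 + 553
5249 = 9×553 + 272
553 = 2×272 + 9
272 = 30×9 + 2
9 = 4×2 + 1
2 = 2×1 + 0
gcd(2087751, 293672) = 1.
Working backward:
1 = 9 − 4·2
1 = −4·272 + 121·9
1 = 121·553 − 246·272
1 = −246·5249 + 2335·553
1 = 2335·32047 − 14256·5249
1 = −14256·293672 + 130639·32047
1 = 130639·2087751 − 928729·293672
So 1 = (130639)·2087751 + (-928729)·293672.

1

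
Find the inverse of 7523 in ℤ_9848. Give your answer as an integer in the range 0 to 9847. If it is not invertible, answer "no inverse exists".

1851

Run Euclid on (9848, 7523):
9848 = 1×7523 + 2325
7523 = 3×2325 + 548
2325 = 4×548 + 133
548 = 4×133 + 16
133 = 8×16 + 5
16 = 3×5 + 1
5 = 5×1 + 0
The gcd is 1. Working backward:
1 = 16 − 3·5
1 = −3·133 + 25·16
1 = 25·548 − 103·133
1 = −103·2325 + 437·548
1 = 437·7523 − 1414·2325
1 = −1414·9848 + 1851·7523
So 7523·1851 ≡ 1 (mod 9848).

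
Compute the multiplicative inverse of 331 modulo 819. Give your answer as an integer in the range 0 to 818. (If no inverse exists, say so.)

Apply the Euclidean algorithm to 819 and 331:
819 = 2·331 + 157
331 = 2·157 + 17
157 = 9·17 + 4
17 = 4·4 + 1
4 = 4·1 + 0
The gcd is 1. Working backward:
1 = 17 − 4·4
1 = −4·157 + 37·17
1 = 37·331 − 78·157
1 = −78·819 + 193·331
So 331·193 ≡ 1 (mod 819).

193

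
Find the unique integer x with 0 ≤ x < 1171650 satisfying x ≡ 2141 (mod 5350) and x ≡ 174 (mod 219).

151941

Write x = 2141 + 5350·k. Then 5350·k ≡ 174 − 2141 ≡ 4 (mod 219).
Need 5350⁻¹ mod 219. Extended Euclid on (219, 94):
219 = 2·94 + 31
94 = 3·31 + 1
31 = 31·1 + 0
Back-substitute:
1 = 94 − 3·31
1 = −3·219 + 7·94
5350⁻¹ ≡ 7 (mod 219), so k ≡ 7·4 ≡ 28 (mod 219).
x = 2141 + 5350·28 = 151941.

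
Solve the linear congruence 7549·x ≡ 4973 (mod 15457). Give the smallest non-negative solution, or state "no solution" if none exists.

First find gcd(7549, 15457):
15457 = 2·7549 + 359
7549 = 21·359 + 10
359 = 35·10 + 9
10 = 1·9 + 1
9 = 9·1 + 0
gcd = 1, so a unique solution mod 15457 exists.
Back-substitute for the Bézout coefficients:
1 = 10 − 9
1 = −359 + 36·10
1 = 36·7549 − 757·359
1 = −757·15457 + 1550·7549
So 7549·(1550) ≡ 1 (mod 15457), giving 7549⁻¹ ≡ 1550.
x ≡ 7549⁻¹·4973 ≡ 1550·4973 ≡ 10564 (mod 15457).

10564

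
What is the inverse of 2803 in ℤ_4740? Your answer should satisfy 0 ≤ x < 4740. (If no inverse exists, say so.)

3607

gcd(4740, 2803) by repeated division:
4740 = 1*2803 + 1937
2803 = 1*1937 + 866
1937 = 2*866 + 205
866 = 4*205 + 46
205 = 4*46 + 21
46 = 2*21 + 4
21 = 5*4 + 1
4 = 4*1 + 0
Since gcd(2803, 4740) = 1, back-substitute to write 1 as a combination:
1 = 21 − 5·4
1 = −5·46 + 11·21
1 = 11·205 − 49·46
1 = −49·866 + 207·205
1 = 207·1937 − 463·866
1 = −463·2803 + 670·1937
1 = 670·4740 − 1133·2803
Thus 2803·(-1133) ≡ 1 (mod 4740); reducing, -1133 mod 4740 = 3607.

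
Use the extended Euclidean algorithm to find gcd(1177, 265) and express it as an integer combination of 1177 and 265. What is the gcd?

Repeated division:
1177 = 4*265 + 117
265 = 2*117 + 31
117 = 3*31 + 24
31 = 1*24 + 7
24 = 3*7 + 3
7 = 2*3 + 1
3 = 3*1 + 0
gcd(1177, 265) = 1.
Express as a combination:
1 = 7 − 2·3
1 = −2·24 + 7·7
1 = 7·31 − 9·24
1 = −9·117 + 34·31
1 = 34·265 − 77·117
1 = −77·1177 + 342·265
So 1 = (-77)·1177 + (342)·265.

1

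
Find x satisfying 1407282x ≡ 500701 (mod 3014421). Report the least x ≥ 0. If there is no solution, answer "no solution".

gcd(1407282, 3014421):
3014421 = 2*1407282 + 199857
1407282 = 7*199857 + 8283
199857 = 24*8283 + 1065
8283 = 7*1065 + 828
1065 = 1*828 + 237
828 = 3*237 + 117
237 = 2*117 + 3
117 = 39*3 + 0
gcd = 3, but 3 ∤ 500701, so the congruence has no solution.

no solution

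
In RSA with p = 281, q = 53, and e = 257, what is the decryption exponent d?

1473

φ(n) = (p−1)(q−1) = 280·52 = 14560.
Need d with 257·d ≡ 1 (mod 14560). Apply the extended Euclidean algorithm:
14560 = 56·257 + 168
257 = 1·168 + 89
168 = 1·89 + 79
89 = 1·79 + 10
79 = 7·10 + 9
10 = 1·9 + 1
9 = 9·1 + 0
Back-substitute:
1 = 10 − 9
1 = −79 + 8·10
1 = 8·89 − 9·79
1 = −9·168 + 17·89
1 = 17·257 − 26·168
1 = −26·14560 + 1473·257
So 257·1473 ≡ 1 (mod 14560), hence d = 1473.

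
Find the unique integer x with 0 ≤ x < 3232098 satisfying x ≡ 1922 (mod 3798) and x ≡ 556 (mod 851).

Write x = 1922 + 3798·k. Then 3798·k ≡ 556 − 1922 ≡ 336 (mod 851).
Need 3798⁻¹ mod 851. Extended Euclid on (851, 394):
851 = 2·394 + 63
394 = 6·63 + 16
63 = 3·16 + 15
16 = 1·15 + 1
15 = 15·1 + 0
Back-substitute:
1 = 16 − 15
1 = −63 + 4·16
1 = 4·394 − 25·63
1 = −25·851 + 54·394
3798⁻¹ ≡ 54 (mod 851), so k ≡ 54·336 ≡ 273 (mod 851).
x = 1922 + 3798·273 = 1038776.

1038776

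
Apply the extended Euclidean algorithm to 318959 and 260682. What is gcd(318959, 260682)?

Apply Euclid's algorithm to 318959 and 260682:
318959 = 1×260682 + 58277
260682 = 4×58277 + 27574
58277 = 2×27574 + 3129
27574 = 8×3129 + 2542
3129 = 1×2542 + 587
2542 = 4×587 + 194
587 = 3×194 + 5
194 = 38×5 + 4
5 = 1×4 + 1
4 = 4×1 + 0
gcd(318959, 260682) = 1.
Back-substituting:
1 = 5 − 4
1 = −194 + 39·5
1 = 39·587 − 118·194
1 = −118·2542 + 511·587
1 = 511·3129 − 629·2542
1 = −629·27574 + 5543·3129
1 = 5543·58277 − 11715·27574
1 = −11715·260682 + 52403·58277
1 = 52403·318959 − 64118·260682
So 1 = (52403)·318959 + (-64118)·260682.

1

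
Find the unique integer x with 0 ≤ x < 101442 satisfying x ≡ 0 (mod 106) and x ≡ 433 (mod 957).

Write x = 0 + 106·k. Then 106·k ≡ 433 − 0 ≡ 433 (mod 957).
Need 106⁻¹ mod 957. Extended Euclid on (957, 106):
957 = 9·106 + 3
106 = 35·3 + 1
3 = 3·1 + 0
Back-substitute:
1 = 106 − 35·3
1 = −35·957 + 316·106
106⁻¹ ≡ 316 (mod 957), so k ≡ 316·433 ≡ 934 (mod 957).
x = 0 + 106·934 = 99004.

99004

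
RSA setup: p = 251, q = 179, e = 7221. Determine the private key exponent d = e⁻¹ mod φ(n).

32181

φ(n) = (p−1)(q−1) = 250·178 = 44500.
Need d with 7221·d ≡ 1 (mod 44500). Apply the extended Euclidean algorithm:
44500 = 6×7221 + 1174
7221 = 6×1174 + 177
1174 = 6×177 + 112
177 = 1×112 + 65
112 = 1×65 + 47
65 = 1×47 + 18
47 = 2×18 + 11
18 = 1×11 + 7
11 = 1×7 + 4
7 = 1×4 + 3
4 = 1×3 + 1
3 = 3×1 + 0
Back-substitute:
1 = 4 − 3
1 = −7 + 2·4
1 = 2·11 − 3·7
1 = −3·18 + 5·11
1 = 5·47 − 13·18
1 = −13·65 + 18·47
1 = 18·112 − 31·65
1 = −31·177 + 49·112
1 = 49·1174 − 325·177
1 = −325·7221 + 1999·1174
1 = 1999·44500 − 12319·7221
So 7221·(-12319) ≡ 1 (mod 44500), hence d ≡ -12319 ≡ 32181 (mod 44500).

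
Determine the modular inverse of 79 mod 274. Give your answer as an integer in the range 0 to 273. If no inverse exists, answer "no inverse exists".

111

Run Euclid on (274, 79):
274 = 3×79 + 37
79 = 2×37 + 5
37 = 7×5 + 2
5 = 2×2 + 1
2 = 2×1 + 0
gcd = 1, so the inverse exists. Back-substitute:
1 = 5 − 2·2
1 = −2·37 + 15·5
1 = 15·79 − 32·37
1 = −32·274 + 111·79
So 79·111 ≡ 1 (mod 274).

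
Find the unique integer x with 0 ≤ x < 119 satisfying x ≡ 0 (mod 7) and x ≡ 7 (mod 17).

Write x = 0 + 7·k. Then 7·k ≡ 7 − 0 ≡ 7 (mod 17).
Need 7⁻¹ mod 17. Extended Euclid on (17, 7):
17 = 2·7 + 3
7 = 2·3 + 1
3 = 3·1 + 0
Back-substitute:
1 = 7 − 2·3
1 = −2·17 + 5·7
7⁻¹ ≡ 5 (mod 17), so k ≡ 5·7 ≡ 1 (mod 17).
x = 0 + 7·1 = 7.

7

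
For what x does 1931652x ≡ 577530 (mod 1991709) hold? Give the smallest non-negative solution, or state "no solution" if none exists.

66384

First find gcd(1931652, 1991709):
1991709 = 1×1931652 + 60057
1931652 = 32×60057 + 9828
60057 = 6×9828 + 1089
9828 = 9×1089 + 27
1089 = 40×27 + 9
27 = 3×9 + 0
gcd = 9 and 9 | 577530, so solutions exist. Divide through by 9: 214628x ≡ 64170 (mod 221301).
Now find 214628⁻¹ mod 221301:
221301 = 1·214628 + 6673
214628 = 32·6673 + 1092
6673 = 6·1092 + 121
1092 = 9·121 + 3
121 = 40·3 + 1
3 = 3·1 + 0
Back-substitute:
1 = 121 − 40·3
1 = −40·1092 + 361·121
1 = 361·6673 − 2206·1092
1 = −2206·214628 + 70953·6673
1 = 70953·221301 − 73159·214628
So 214628·(-73159) ≡ 1 (mod 221301), i.e. 214628⁻¹ ≡ 148142.
Then x ≡ 148142·64170 ≡ 66384 (mod 221301); the smallest non-negative solution is x = 66384.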